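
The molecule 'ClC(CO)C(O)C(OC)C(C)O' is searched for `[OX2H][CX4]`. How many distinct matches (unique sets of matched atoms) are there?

3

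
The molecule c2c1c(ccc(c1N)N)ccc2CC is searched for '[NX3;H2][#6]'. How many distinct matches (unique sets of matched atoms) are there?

2

[NX3;H2][#6] is the SMARTS for a primary amine: a trivalent nitrogen with two H attached to carbon.
The molecule carries 2 separate instances of a primary amino group (-NH2) meeting every constraint; each maps to a distinct set of atoms, giving 2 matches.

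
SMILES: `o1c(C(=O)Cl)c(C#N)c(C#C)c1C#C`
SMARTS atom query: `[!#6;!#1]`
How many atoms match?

The query [!#6;!#1] means: not carbon and not hydrogen — any heteroatom.
Check the 14 heavy atoms by environment: 1× o (aromatic) → match; 4× c (aromatic) → no; 6× C → no; 1× N → match; 1× O → match; 1× Cl → match.
Summing the matching environments: 1 + 1 + 1 + 1 = 4 matching atoms.

4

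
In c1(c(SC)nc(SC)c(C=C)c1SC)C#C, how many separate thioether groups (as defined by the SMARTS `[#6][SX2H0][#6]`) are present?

3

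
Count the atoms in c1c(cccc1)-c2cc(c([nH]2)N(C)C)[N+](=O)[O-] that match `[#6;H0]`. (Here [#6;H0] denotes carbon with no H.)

4

The query [#6;H0] means: any carbon with no attached hydrogen.
Check the 17 heavy atoms by environment: 1× n (aromatic, H1) → no; 4× c (aromatic, H0) → match; 6× c (aromatic, H1) → no; 1× N (charge +1, H0) → no; 1× O (charge -1, H0) → no; 1× O (H0) → no; 1× N (H0) → no; 2× C (H3) → no.
That gives 4 matching atoms.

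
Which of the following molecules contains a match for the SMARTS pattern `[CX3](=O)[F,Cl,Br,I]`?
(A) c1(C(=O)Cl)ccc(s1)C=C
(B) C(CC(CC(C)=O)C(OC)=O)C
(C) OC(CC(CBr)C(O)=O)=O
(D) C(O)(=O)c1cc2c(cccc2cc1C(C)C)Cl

[CX3](=O)[F,Cl,Br,I] describes a carbonyl carbon bonded to a halogen (an acyl halide).
(A) contains an acyl chloride (-C(=O)Cl), which satisfies every atom and bond constraint.
(B) has a methyl-ester group (-C(=O)OCH3) but the carbonyl is bonded to -O-C, not to a halogen.
(C) has a carboxylic acid group (-C(=O)OH) but the carbonyl is bonded to -OH, not to a halogen.
(D) has a chloro substituent but the Cl is not on a carbonyl carbon.
So the answer is (A).

A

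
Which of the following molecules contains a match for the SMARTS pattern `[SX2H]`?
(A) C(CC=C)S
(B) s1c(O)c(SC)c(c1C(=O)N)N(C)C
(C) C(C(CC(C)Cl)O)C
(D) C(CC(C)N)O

[SX2H] describes an aliphatic sulfur with two connections, one being H (a thiol).
(A) contains a thiol (-SH), which satisfies every atom and bond constraint.
(B) has a methylthio ether (-SCH3) but the sulfur has H0 (bonded to two carbons), not H1.
(C) has a hydroxyl group (-OH) but it is an -OH, not an -SH.
(D) has a hydroxyl group (-OH) but it is an -OH, not an -SH.
So the answer is (A).

A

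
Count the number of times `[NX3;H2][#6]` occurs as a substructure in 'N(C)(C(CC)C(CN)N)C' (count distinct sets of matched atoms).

2

[NX3;H2][#6] is the SMARTS for a primary amine: a trivalent nitrogen with two H attached to carbon.
The molecule carries 2 separate instances of a primary amino group (-NH2) meeting every constraint; each maps to a distinct set of atoms, giving 2 matches.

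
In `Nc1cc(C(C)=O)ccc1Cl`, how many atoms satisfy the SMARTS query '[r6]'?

The query [r6] means: r6 matches atoms in a six-membered ring.
Check the 11 heavy atoms by environment: 6× c (aromatic, in 6-ring) → match; 1× Cl (acyclic) → no; 2× C (acyclic) → no; 1× O (acyclic) → no; 1× N (acyclic) → no.
That gives 6 matching atoms.

6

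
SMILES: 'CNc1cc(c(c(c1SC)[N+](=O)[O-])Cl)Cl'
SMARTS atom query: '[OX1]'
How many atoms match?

2

Check the 15 heavy atoms by environment: 6× c (aromatic, X3) → no; 2× Cl (X1) → no; 1× S (X2) → no; 2× C (X4) → no; 1× N (X3) → no; 1× N (charge +1, X3) → no; 1× O (charge -1, X1) → match; 1× O (X1) → match.
Summing the matching environments: 1 + 1 = 2 matching atoms.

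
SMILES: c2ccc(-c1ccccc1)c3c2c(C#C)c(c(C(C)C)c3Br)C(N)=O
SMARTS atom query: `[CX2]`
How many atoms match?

The query [CX2] means: C with X2: aliphatic carbon with exactly 2 total connections.
Check the 25 heavy atoms by environment: 16× c (aromatic, X3) → no; 3× C (X4) → no; 1× C (X3) → no; 1× O (X1) → no; 1× N (X3) → no; 1× Br (X1) → no; 2× C (X2) → match.
That gives 2 matching atoms.

2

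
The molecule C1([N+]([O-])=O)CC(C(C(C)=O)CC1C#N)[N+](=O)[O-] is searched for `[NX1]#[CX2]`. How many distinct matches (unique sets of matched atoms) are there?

1

[NX1]#[CX2] is the SMARTS for a nitrile: a nitrogen triple-bonded to a two-connected carbon.
Exactly one fragment in the molecule meets all constraints, giving 1 match.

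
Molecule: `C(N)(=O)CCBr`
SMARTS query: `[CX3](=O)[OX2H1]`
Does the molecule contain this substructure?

No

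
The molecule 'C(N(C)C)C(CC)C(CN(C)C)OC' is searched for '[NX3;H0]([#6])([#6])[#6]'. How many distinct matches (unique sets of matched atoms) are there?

2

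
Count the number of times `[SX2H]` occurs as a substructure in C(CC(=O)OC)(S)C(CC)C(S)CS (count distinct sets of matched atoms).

[SX2H] is the SMARTS for a thiol: an aliphatic sulfur with two connections, one being H.
The molecule carries 3 separate instances of a thiol (-SH) meeting every constraint; each maps to a distinct set of atoms, giving 3 matches.

3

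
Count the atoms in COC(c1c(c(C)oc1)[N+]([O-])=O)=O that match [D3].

The query [D3] means: atom with exactly three heavy-atom neighbours.
Check the 13 heavy atoms by environment: 1× o (aromatic, D2) → no; 1× c (aromatic, D2) → no; 3× c (aromatic, D3) → match; 1× C (D3) → match; 2× O (D1) → no; 1× O (D2) → no; 2× C (D1) → no; 1× N (charge +1, D3) → match; 1× O (charge -1, D1) → no.
Summing the matching environments: 3 + 1 + 1 = 5 matching atoms.

5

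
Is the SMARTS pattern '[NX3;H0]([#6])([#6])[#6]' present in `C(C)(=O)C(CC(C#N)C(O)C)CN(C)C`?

Yes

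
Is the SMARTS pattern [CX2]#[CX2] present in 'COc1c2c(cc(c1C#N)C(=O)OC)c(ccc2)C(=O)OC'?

No

The pattern [CX2]#[CX2] describes a carbon-carbon triple bond — an alkyne.
The closest candidate here is a nitrile (-C#N), but the triple bond is C#N, not C#C. No other fragment satisfies the full query, so there is no match.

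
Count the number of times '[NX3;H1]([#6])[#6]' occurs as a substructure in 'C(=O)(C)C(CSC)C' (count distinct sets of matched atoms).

[NX3;H1]([#6])[#6] is the SMARTS for a secondary amine: a trivalent nitrogen with one H, bonded to two carbons.
No fragment in the molecule satisfies every constraint, giving 0 matches.

0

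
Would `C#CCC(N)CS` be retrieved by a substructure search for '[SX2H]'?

Yes

The pattern [SX2H] describes an aliphatic sulfur with two connections, one being H — a thiol.
The molecule carries a thiol (-SH), whose atoms satisfy every constraint of the query, so the pattern matches.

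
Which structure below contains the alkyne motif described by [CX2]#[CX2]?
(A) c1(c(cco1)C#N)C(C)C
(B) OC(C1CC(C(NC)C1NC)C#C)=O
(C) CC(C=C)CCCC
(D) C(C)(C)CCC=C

[CX2]#[CX2] describes a carbon-carbon triple bond (an alkyne).
(A) has a nitrile (-C#N) but the triple bond is C#N, not C#C.
(B) contains an ethynyl group (-C#CH), which satisfies every atom and bond constraint.
(C) has a vinyl group (-CH=CH2) but the C=C is a double bond; both carbons are CX3, not CX2.
(D) has a vinyl group (-CH=CH2) but the C=C is a double bond; both carbons are CX3, not CX2.
So the answer is (B).

B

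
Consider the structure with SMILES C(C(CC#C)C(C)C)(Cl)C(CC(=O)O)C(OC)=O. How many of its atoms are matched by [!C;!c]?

5

Check the 18 heavy atoms by environment: 13× C → no; 4× O → match; 1× Cl → match.
Summing the matching environments: 4 + 1 = 5 matching atoms.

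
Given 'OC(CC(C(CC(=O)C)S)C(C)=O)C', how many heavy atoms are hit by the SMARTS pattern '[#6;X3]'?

Check the 14 heavy atoms by environment: 8× C (X4) → no; 1× S (X2) → no; 2× C (X3) → match; 2× O (X1) → no; 1× O (X2) → no.
That gives 2 matching atoms.

2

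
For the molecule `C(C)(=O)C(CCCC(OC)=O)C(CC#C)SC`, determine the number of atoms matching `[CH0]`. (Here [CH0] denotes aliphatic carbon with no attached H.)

3

The query [CH0] means: aliphatic carbon with no attached hydrogen.
Check the 17 heavy atoms by environment: 4× C (H2) → no; 3× C (H1) → no; 3× C (H0) → match; 3× O (H0) → no; 3× C (H3) → no; 1× S (H0) → no.
That gives 3 matching atoms.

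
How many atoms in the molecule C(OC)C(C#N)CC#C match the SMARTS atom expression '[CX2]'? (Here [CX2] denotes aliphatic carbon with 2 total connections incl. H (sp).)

3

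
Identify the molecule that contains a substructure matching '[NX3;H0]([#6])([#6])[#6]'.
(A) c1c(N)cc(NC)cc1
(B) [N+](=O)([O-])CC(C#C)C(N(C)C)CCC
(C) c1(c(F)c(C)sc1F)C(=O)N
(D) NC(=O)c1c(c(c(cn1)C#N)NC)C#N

[NX3;H0]([#6])([#6])[#6] describes a trivalent nitrogen with no H, bonded to three carbons (a tertiary amine).
(A) has an N-methylamino group (-NHCH3) but the nitrogen still has one H (H1), not H0.
(B) contains a dimethylamino group (-N(CH3)2), which satisfies every atom and bond constraint.
(C) has a primary amide (-C(=O)NH2) but the amide nitrogen has H2 and only one carbon neighbour.
(D) has an N-methylamino group (-NHCH3) but the nitrogen still has one H (H1), not H0.
So the answer is (B).

B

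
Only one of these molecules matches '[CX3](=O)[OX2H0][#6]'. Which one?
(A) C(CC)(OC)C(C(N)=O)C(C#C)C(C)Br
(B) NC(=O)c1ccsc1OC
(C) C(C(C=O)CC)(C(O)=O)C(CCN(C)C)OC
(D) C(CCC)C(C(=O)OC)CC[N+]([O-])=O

D

[CX3](=O)[OX2H0][#6] describes a carbonyl carbon bonded to an oxygen that is itself bonded to carbon (no H on that O) (an ester).
(A) has a primary amide (-C(=O)NH2) but the carbonyl is bonded to N, not to an O-C linkage.
(B) has a methoxy ether (-OCH3) but the ether oxygen is not adjacent to a C=O carbon.
(C) has a methoxy ether (-OCH3) but the ether oxygen is not adjacent to a C=O carbon.
(D) contains a methyl-ester group (-C(=O)OCH3), which satisfies every atom and bond constraint.
So the answer is (D).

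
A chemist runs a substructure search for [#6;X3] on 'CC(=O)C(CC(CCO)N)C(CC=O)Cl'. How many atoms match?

2

The query [#6;X3] means: any carbon (aromatic or not) with three total connections.
Check the 15 heavy atoms by environment: 8× C (X4) → no; 1× N (X3) → no; 1× Cl (X1) → no; 2× C (X3) → match; 2× O (X1) → no; 1× O (X2) → no.
That gives 2 matching atoms.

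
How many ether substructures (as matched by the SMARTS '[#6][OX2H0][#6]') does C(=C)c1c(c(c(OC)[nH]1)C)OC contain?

2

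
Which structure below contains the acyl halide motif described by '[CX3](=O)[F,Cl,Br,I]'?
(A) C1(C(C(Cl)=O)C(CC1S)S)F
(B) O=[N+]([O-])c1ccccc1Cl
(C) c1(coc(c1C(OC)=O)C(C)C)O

A

[CX3](=O)[F,Cl,Br,I] describes a carbonyl carbon bonded to a halogen (an acyl halide).
(A) contains an acyl chloride (-C(=O)Cl), which satisfies every atom and bond constraint.
(B) has a chloro substituent but the Cl is not on a carbonyl carbon.
(C) has a methyl-ester group (-C(=O)OCH3) but the carbonyl is bonded to -O-C, not to a halogen.
So the answer is (A).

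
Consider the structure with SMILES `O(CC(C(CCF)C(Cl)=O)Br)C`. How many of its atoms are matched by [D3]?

3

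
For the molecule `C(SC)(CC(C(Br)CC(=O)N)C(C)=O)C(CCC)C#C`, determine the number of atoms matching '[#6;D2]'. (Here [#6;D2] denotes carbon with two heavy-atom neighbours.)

5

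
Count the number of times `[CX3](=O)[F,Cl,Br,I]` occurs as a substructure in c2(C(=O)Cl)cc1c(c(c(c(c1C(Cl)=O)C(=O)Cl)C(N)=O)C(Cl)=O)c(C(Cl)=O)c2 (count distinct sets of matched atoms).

5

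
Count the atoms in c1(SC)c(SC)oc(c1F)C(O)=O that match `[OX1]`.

The query [OX1] means: aliphatic oxygen with one total connection — typically a carbonyl =O or an oxide.
Check the 13 heavy atoms by environment: 1× o (aromatic, X2) → no; 4× c (aromatic, X3) → no; 2× S (X2) → no; 2× C (X4) → no; 1× F (X1) → no; 1× C (X3) → no; 1× O (X1) → match; 1× O (X2) → no.
That gives 1 matching atom.

1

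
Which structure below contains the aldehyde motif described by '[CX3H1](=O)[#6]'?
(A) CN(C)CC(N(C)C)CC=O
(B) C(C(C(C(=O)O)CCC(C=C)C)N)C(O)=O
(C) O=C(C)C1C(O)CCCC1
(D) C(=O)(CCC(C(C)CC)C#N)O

A

[CX3H1](=O)[#6] describes an sp2 carbon with one H, double-bonded to O and single-bonded to carbon (an aldehyde).
(A) contains an aldehyde (-CHO), which satisfies every atom and bond constraint.
(B) has a carboxylic acid group (-C(=O)OH) but the carbonyl carbon has H0 and is bonded to O, not H1.
(C) has an acetyl/ketone group (-C(=O)CH3) but the carbonyl carbon has H0 (two carbon neighbours), not H1.
(D) has a carboxylic acid group (-C(=O)OH) but the carbonyl carbon has H0 and is bonded to O, not H1.
So the answer is (A).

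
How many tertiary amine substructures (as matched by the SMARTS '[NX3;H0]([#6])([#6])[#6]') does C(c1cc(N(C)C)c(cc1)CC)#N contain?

1

[NX3;H0]([#6])([#6])[#6] is the SMARTS for a tertiary amine: a trivalent nitrogen with no H, bonded to three carbons.
Exactly one fragment in the molecule meets all constraints, giving 1 match.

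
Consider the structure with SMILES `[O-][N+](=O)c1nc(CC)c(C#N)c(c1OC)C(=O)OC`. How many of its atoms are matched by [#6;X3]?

The query [#6;X3] means: any carbon (aromatic or not) with three total connections.
Check the 19 heavy atoms by environment: 1× n (aromatic, X2) → no; 5× c (aromatic, X3) → match; 1× N (charge +1, X3) → no; 1× O (charge -1, X1) → no; 2× O (X1) → no; 2× O (X2) → no; 4× C (X4) → no; 1× C (X3) → match; 1× C (X2) → no; 1× N (X1) → no.
Summing the matching environments: 5 + 1 = 6 matching atoms.

6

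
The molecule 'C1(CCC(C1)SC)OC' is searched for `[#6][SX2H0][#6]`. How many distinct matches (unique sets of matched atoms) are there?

1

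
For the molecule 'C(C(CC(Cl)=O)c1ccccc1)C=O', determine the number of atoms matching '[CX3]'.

2

The query [CX3] means: C with X3: aliphatic carbon with exactly 3 total connections.
Check the 14 heavy atoms by environment: 3× C (X4) → no; 2× C (X3) → match; 2× O (X1) → no; 1× Cl (X1) → no; 6× c (aromatic, X3) → no.
That gives 2 matching atoms.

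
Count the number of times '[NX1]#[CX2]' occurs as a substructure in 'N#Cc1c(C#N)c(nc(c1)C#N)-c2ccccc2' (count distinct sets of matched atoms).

3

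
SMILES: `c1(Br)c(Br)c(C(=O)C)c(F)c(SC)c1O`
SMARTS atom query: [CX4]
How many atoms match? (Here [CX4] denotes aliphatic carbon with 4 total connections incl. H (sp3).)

2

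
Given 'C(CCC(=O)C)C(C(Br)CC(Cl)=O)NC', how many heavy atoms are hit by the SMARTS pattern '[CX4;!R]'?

The query [CX4;!R] means: aliphatic carbon with four total connections, not in a ring.
Check the 15 heavy atoms by environment: 8× C (X4, acyclic) → match; 2× C (X3, acyclic) → no; 2× O (X1, acyclic) → no; 1× Cl (X1, acyclic) → no; 1× Br (X1, acyclic) → no; 1× N (X3, acyclic) → no.
That gives 8 matching atoms.

8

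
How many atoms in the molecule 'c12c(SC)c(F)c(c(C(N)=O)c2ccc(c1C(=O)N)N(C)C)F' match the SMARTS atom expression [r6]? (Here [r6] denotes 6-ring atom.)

10

The query [r6] means: r6 matches atoms in a six-membered ring.
Check the 23 heavy atoms by environment: 10× c (aromatic, in 6-ring) → match; 5× C (acyclic) → no; 2× O (acyclic) → no; 3× N (acyclic) → no; 2× F (acyclic) → no; 1× S (acyclic) → no.
That gives 10 matching atoms.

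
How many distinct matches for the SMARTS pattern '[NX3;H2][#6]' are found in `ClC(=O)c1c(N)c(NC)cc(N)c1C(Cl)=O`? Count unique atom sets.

[NX3;H2][#6] is the SMARTS for a primary amine: a trivalent nitrogen with two H attached to carbon.
The molecule carries 2 separate instances of a primary amino group (-NH2) meeting every constraint; each maps to a distinct set of atoms, giving 2 matches.

2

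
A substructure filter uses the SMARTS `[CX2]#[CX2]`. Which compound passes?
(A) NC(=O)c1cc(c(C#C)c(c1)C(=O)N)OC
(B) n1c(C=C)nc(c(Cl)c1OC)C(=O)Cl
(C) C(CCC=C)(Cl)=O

A

[CX2]#[CX2] describes a carbon-carbon triple bond (an alkyne).
(A) contains an ethynyl group (-C#CH), which satisfies every atom and bond constraint.
(B) has a vinyl group (-CH=CH2) but the C=C is a double bond; both carbons are CX3, not CX2.
(C) has a vinyl group (-CH=CH2) but the C=C is a double bond; both carbons are CX3, not CX2.
So the answer is (A).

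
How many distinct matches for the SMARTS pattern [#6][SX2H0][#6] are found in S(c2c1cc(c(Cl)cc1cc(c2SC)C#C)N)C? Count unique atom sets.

[#6][SX2H0][#6] is the SMARTS for a thioether: an aliphatic sulfur bridging two carbons with no H on the sulfur.
The molecule carries 2 separate instances of a methylthio ether (-SCH3) meeting every constraint; each maps to a distinct set of atoms, giving 2 matches.

2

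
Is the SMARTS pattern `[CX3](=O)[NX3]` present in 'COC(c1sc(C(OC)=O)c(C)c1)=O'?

No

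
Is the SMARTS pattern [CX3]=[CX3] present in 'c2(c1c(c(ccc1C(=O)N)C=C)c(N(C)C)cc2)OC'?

Yes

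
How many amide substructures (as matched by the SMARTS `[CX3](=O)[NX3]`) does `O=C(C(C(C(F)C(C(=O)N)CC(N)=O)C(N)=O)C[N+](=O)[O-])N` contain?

4

[CX3](=O)[NX3] is the SMARTS for an amide: a carbonyl carbon bonded to a trivalent nitrogen.
The molecule carries 4 separate instances of a primary amide (-C(=O)NH2) meeting every constraint; each maps to a distinct set of atoms, giving 4 matches.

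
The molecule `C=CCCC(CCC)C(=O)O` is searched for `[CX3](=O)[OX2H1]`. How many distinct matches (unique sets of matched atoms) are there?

[CX3](=O)[OX2H1] is the SMARTS for a carboxylic acid: an sp2 carbon double-bonded to O and single-bonded to an -OH oxygen.
Exactly one fragment in the molecule meets all constraints, giving 1 match.

1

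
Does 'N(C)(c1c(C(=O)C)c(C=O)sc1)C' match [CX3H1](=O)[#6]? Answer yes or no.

Yes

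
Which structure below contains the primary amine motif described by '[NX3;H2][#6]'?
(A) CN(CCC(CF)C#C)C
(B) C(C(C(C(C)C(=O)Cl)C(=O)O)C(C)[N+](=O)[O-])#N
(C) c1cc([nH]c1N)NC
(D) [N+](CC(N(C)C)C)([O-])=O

C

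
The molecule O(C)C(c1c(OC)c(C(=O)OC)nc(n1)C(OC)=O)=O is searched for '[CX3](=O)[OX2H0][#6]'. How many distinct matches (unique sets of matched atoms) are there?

[CX3](=O)[OX2H0][#6] is the SMARTS for an ester: a carbonyl carbon bonded to an oxygen that is itself bonded to carbon (no H on that O).
The molecule carries 3 separate instances of a methyl-ester group (-C(=O)OCH3) meeting every constraint; each maps to a distinct set of atoms, giving 3 matches.

3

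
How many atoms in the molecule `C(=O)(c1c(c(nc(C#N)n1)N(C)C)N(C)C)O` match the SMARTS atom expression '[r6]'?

6

The query [r6] means: r6 matches atoms in a six-membered ring.
Check the 17 heavy atoms by environment: 2× n (aromatic, in 6-ring) → match; 4× c (aromatic, in 6-ring) → match; 6× C (acyclic) → no; 3× N (acyclic) → no; 2× O (acyclic) → no.
Summing the matching environments: 2 + 4 = 6 matching atoms.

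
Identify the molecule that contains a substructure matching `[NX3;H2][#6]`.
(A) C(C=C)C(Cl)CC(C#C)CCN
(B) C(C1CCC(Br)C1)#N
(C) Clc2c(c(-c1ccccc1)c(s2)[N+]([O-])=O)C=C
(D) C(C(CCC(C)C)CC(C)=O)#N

[NX3;H2][#6] describes a trivalent nitrogen with two H attached to carbon (a primary amine).
(A) contains a primary amino group (-NH2), which satisfies every atom and bond constraint.
(B) has a nitrile (-C#N) but the nitrogen is NX1 (triple-bonded), not NX3 with two H.
(C) has a nitro group (-[N+](=O)[O-]) but the nitrogen is [N+] with no H, not NX3H2.
(D) has a nitrile (-C#N) but the nitrogen is NX1 (triple-bonded), not NX3 with two H.
So the answer is (A).

A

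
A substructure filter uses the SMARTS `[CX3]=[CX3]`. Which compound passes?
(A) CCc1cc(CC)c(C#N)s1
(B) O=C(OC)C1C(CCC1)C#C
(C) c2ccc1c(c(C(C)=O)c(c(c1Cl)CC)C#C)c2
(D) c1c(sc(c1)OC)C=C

D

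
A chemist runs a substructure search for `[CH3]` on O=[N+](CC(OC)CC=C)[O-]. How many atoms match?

Check the 10 heavy atoms by environment: 3× C (H2) → no; 2× C (H1) → no; 1× N (charge +1, H0) → no; 1× O (charge -1, H0) → no; 2× O (H0) → no; 1× C (H3) → match.
That gives 1 matching atom.

1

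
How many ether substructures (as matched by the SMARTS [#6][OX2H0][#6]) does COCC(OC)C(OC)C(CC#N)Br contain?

[#6][OX2H0][#6] is the SMARTS for an ether: an aliphatic oxygen bridging two carbons with no H on the oxygen.
The molecule carries 3 separate instances of a methoxy ether (-OCH3) meeting every constraint; each maps to a distinct set of atoms, giving 3 matches.

3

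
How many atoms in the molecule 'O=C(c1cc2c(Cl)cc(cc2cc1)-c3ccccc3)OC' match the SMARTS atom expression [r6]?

16

Check the 21 heavy atoms by environment: 16× c (aromatic, in 6-ring) → match; 1× Cl (acyclic) → no; 2× C (acyclic) → no; 2× O (acyclic) → no.
That gives 16 matching atoms.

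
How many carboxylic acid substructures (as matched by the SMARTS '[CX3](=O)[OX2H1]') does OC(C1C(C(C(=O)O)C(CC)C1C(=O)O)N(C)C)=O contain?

3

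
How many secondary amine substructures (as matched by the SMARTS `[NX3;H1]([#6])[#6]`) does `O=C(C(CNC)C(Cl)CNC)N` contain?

2

[NX3;H1]([#6])[#6] is the SMARTS for a secondary amine: a trivalent nitrogen with one H, bonded to two carbons.
The molecule carries 2 separate instances of an N-methylamino group (-NHCH3) meeting every constraint; each maps to a distinct set of atoms, giving 2 matches.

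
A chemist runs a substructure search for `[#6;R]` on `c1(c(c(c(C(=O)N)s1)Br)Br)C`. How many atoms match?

The query [#6;R] means: carbon that is part of a ring.
Check the 11 heavy atoms by environment: 1× s (aromatic, in 5-ring) → no; 4× c (aromatic, in 5-ring) → match; 2× Br (acyclic) → no; 2× C (acyclic) → no; 1× O (acyclic) → no; 1× N (acyclic) → no.
That gives 4 matching atoms.

4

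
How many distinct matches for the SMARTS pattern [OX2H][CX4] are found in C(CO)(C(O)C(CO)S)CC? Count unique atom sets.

[OX2H][CX4] is the SMARTS for an aliphatic alcohol: a hydroxyl oxygen bound to an sp3 (X4) carbon.
The molecule carries 3 separate instances of a hydroxyl group (-OH) meeting every constraint; each maps to a distinct set of atoms, giving 3 matches.

3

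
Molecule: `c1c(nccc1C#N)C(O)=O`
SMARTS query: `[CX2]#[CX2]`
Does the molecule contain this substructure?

The pattern [CX2]#[CX2] describes a carbon-carbon triple bond — an alkyne.
The closest candidate here is a nitrile (-C#N), but the triple bond is C#N, not C#C. No other fragment satisfies the full query, so there is no match.

No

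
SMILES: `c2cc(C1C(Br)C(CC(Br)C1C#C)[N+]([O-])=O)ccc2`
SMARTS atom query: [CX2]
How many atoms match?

2

Check the 19 heavy atoms by environment: 6× C (X4) → no; 6× c (aromatic, X3) → no; 1× N (charge +1, X3) → no; 1× O (charge -1, X1) → no; 1× O (X1) → no; 2× Br (X1) → no; 2× C (X2) → match.
That gives 2 matching atoms.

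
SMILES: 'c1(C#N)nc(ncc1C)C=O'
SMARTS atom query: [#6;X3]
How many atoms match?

Check the 11 heavy atoms by environment: 2× n (aromatic, X2) → no; 4× c (aromatic, X3) → match; 1× C (X3) → match; 1× O (X1) → no; 1× C (X4) → no; 1× C (X2) → no; 1× N (X1) → no.
Summing the matching environments: 4 + 1 = 5 matching atoms.

5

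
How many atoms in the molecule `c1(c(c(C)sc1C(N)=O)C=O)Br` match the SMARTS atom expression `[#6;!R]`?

3

Check the 12 heavy atoms by environment: 1× s (aromatic, in 5-ring) → no; 4× c (aromatic, in 5-ring) → no; 1× Br (acyclic) → no; 3× C (acyclic) → match; 2× O (acyclic) → no; 1× N (acyclic) → no.
That gives 3 matching atoms.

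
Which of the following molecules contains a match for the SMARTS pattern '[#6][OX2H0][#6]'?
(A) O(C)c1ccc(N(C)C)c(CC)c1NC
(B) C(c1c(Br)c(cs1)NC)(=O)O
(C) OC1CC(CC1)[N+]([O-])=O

A

[#6][OX2H0][#6] describes an aliphatic oxygen bridging two carbons with no H on the oxygen (an ether).
(A) contains a methoxy ether (-OCH3), which satisfies every atom and bond constraint.
(B) has a carboxylic acid group (-C(=O)OH) but the -OH oxygen has H1; the =O is OX1, not OX2.
(C) has a hydroxyl group (-OH) but the oxygen has H1, not H0 bridging two carbons.
So the answer is (A).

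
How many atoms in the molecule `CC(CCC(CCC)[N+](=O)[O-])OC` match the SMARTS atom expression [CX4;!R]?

Check the 13 heavy atoms by environment: 9× C (X4, acyclic) → match; 1× O (X2, acyclic) → no; 1× N (charge +1, X3, acyclic) → no; 1× O (charge -1, X1, acyclic) → no; 1× O (X1, acyclic) → no.
That gives 9 matching atoms.

9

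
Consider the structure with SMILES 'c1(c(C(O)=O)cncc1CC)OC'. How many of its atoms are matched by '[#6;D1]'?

2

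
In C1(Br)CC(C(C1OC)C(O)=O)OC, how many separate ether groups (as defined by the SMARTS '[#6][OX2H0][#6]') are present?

[#6][OX2H0][#6] is the SMARTS for an ether: an aliphatic oxygen bridging two carbons with no H on the oxygen.
The molecule carries 2 separate instances of a methoxy ether (-OCH3) meeting every constraint; each maps to a distinct set of atoms, giving 2 matches.

2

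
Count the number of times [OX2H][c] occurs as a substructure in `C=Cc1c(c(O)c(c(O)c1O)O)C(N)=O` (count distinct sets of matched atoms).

[OX2H][c] is the SMARTS for a phenol: a hydroxyl oxygen attached to an aromatic carbon.
The molecule carries 4 separate instances of a hydroxyl group (-OH) meeting every constraint; each maps to a distinct set of atoms, giving 4 matches.

4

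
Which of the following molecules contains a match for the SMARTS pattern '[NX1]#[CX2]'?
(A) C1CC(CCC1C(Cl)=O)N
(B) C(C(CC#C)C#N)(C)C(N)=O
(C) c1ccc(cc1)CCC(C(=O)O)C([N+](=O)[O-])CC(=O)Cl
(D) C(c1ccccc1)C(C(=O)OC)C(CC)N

B

[NX1]#[CX2] describes a nitrogen triple-bonded to a two-connected carbon (a nitrile).
(A) has a primary amino group (-NH2) but the nitrogen is NX3 (three connections), not NX1 triple-bonded.
(B) contains a nitrile (-C#N), which satisfies every atom and bond constraint.
(C) has a nitro group (-[N+](=O)[O-]) but there is no C#N triple bond.
(D) has a primary amino group (-NH2) but the nitrogen is NX3 (three connections), not NX1 triple-bonded.
So the answer is (B).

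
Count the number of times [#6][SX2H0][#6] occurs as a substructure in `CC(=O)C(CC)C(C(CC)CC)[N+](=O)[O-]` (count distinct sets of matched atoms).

[#6][SX2H0][#6] is the SMARTS for a thioether: an aliphatic sulfur bridging two carbons with no H on the sulfur.
No fragment in the molecule satisfies every constraint, giving 0 matches.

0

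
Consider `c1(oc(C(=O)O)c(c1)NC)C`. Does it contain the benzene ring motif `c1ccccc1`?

No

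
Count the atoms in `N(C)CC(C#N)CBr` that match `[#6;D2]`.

3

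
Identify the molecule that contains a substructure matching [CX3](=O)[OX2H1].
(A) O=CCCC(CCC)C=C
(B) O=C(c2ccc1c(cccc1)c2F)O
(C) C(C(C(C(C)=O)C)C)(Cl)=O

B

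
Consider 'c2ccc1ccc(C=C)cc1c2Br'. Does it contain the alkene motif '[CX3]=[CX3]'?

The pattern [CX3]=[CX3] describes a non-aromatic C=C double bond between two sp2 carbons — an alkene.
The molecule carries a vinyl group (-CH=CH2), whose atoms satisfy every constraint of the query, so the pattern matches.

Yes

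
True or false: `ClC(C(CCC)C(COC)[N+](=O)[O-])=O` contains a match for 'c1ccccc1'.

The pattern c1ccccc1 describes six aromatic carbons in a ring — a benzene ring.
The closest candidate here is a methyl group (-CH3), but no six-membered all-carbon aromatic ring is present. No other fragment satisfies the full query, so there is no match.

False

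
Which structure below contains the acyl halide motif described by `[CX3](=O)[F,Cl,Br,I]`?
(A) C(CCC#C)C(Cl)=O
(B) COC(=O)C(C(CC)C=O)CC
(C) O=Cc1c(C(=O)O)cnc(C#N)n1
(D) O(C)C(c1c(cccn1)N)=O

[CX3](=O)[F,Cl,Br,I] describes a carbonyl carbon bonded to a halogen (an acyl halide).
(A) contains an acyl chloride (-C(=O)Cl), which satisfies every atom and bond constraint.
(B) has a methyl-ester group (-C(=O)OCH3) but the carbonyl is bonded to -O-C, not to a halogen.
(C) has a carboxylic acid group (-C(=O)OH) but the carbonyl is bonded to -OH, not to a halogen.
(D) has a methyl-ester group (-C(=O)OCH3) but the carbonyl is bonded to -O-C, not to a halogen.
So the answer is (A).

A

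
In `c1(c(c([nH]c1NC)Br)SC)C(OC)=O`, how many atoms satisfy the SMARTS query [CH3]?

3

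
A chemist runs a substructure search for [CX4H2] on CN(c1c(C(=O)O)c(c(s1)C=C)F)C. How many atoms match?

The query [CX4H2] means: sp3 carbon (X4) with exactly two hydrogens.
Check the 14 heavy atoms by environment: 1× s (aromatic, H0, X2) → no; 4× c (aromatic, H0, X3) → no; 1× C (H0, X3) → no; 1× O (H0, X1) → no; 1× O (H1, X2) → no; 1× C (H1, X3) → no; 1× C (H2, X3) → no; 1× F (H0, X1) → no; 1× N (H0, X3) → no; 2× C (H3, X4) → no.
No environment satisfies the query, so 0 matching atoms.

0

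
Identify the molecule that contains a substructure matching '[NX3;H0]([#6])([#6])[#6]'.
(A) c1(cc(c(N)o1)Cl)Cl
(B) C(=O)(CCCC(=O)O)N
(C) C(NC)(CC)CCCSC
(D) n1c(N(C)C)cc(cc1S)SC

D

[NX3;H0]([#6])([#6])[#6] describes a trivalent nitrogen with no H, bonded to three carbons (a tertiary amine).
(A) has a primary amino group (-NH2) but the nitrogen has H2, not H0 with three carbons.
(B) has a primary amide (-C(=O)NH2) but the amide nitrogen has H2 and only one carbon neighbour.
(C) has an N-methylamino group (-NHCH3) but the nitrogen still has one H (H1), not H0.
(D) contains a dimethylamino group (-N(CH3)2), which satisfies every atom and bond constraint.
So the answer is (D).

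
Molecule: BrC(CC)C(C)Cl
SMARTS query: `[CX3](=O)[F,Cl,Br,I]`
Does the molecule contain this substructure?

The pattern [CX3](=O)[F,Cl,Br,I] describes a carbonyl carbon bonded to a halogen — an acyl halide.
The closest candidate here is a chloro substituent, but the Cl is not on a carbonyl carbon. No other fragment satisfies the full query, so there is no match.

No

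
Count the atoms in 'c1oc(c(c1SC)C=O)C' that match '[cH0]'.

3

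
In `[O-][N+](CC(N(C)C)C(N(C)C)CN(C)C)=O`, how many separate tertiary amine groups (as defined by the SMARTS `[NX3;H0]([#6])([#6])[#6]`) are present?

3

[NX3;H0]([#6])([#6])[#6] is the SMARTS for a tertiary amine: a trivalent nitrogen with no H, bonded to three carbons.
The molecule carries 3 separate instances of a dimethylamino group (-N(CH3)2) meeting every constraint; each maps to a distinct set of atoms, giving 3 matches.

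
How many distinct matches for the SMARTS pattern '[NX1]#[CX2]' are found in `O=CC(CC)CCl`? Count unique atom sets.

0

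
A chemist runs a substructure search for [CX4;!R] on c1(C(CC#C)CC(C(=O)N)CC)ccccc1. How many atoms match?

The query [CX4;!R] means: aliphatic carbon with four total connections, not in a ring.
Check the 17 heavy atoms by environment: 6× C (X4, acyclic) → match; 2× C (X2, acyclic) → no; 1× C (X3, acyclic) → no; 1× O (X1, acyclic) → no; 1× N (X3, acyclic) → no; 6× c (aromatic, X3, in 6-ring) → no.
That gives 6 matching atoms.

6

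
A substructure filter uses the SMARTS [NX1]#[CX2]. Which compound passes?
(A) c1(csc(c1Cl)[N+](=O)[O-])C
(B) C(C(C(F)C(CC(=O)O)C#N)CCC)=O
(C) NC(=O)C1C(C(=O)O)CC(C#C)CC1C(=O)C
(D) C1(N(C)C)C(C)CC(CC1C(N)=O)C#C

[NX1]#[CX2] describes a nitrogen triple-bonded to a two-connected carbon (a nitrile).
(A) has a nitro group (-[N+](=O)[O-]) but there is no C#N triple bond.
(B) contains a nitrile (-C#N), which satisfies every atom and bond constraint.
(C) has a primary amide (-C(=O)NH2) but the nitrogen is NX3, not NX1.
(D) has a primary amide (-C(=O)NH2) but the nitrogen is NX3, not NX1.
So the answer is (B).

B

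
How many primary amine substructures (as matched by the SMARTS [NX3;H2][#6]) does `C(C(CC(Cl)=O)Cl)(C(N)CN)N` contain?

3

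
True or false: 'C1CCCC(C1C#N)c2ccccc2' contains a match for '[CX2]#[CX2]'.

The pattern [CX2]#[CX2] describes a carbon-carbon triple bond — an alkyne.
The closest candidate here is a nitrile (-C#N), but the triple bond is C#N, not C#C. No other fragment satisfies the full query, so there is no match.

False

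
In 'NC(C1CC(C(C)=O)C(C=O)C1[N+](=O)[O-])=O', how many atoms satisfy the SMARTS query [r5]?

5

Check the 16 heavy atoms by environment: 5× C (in 5-ring) → match; 4× C (acyclic) → no; 4× O (acyclic) → no; 1× N (acyclic) → no; 1× N (charge +1, acyclic) → no; 1× O (charge -1, acyclic) → no.
That gives 5 matching atoms.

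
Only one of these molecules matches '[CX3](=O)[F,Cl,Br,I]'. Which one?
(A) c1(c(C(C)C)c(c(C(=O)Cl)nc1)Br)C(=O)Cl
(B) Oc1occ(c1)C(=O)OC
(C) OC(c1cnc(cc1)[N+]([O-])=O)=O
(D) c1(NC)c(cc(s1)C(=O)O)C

[CX3](=O)[F,Cl,Br,I] describes a carbonyl carbon bonded to a halogen (an acyl halide).
(A) contains an acyl chloride (-C(=O)Cl), which satisfies every atom and bond constraint.
(B) has a methyl-ester group (-C(=O)OCH3) but the carbonyl is bonded to -O-C, not to a halogen.
(C) has a carboxylic acid group (-C(=O)OH) but the carbonyl is bonded to -OH, not to a halogen.
(D) has a carboxylic acid group (-C(=O)OH) but the carbonyl is bonded to -OH, not to a halogen.
So the answer is (A).

A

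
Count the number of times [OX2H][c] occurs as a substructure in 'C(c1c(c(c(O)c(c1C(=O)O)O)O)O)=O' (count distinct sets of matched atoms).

4

[OX2H][c] is the SMARTS for a phenol: a hydroxyl oxygen attached to an aromatic carbon.
The molecule carries 4 separate instances of a hydroxyl group (-OH) meeting every constraint; each maps to a distinct set of atoms, giving 4 matches.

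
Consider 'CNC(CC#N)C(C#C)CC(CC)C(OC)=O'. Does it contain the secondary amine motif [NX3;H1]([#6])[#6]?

Yes

The pattern [NX3;H1]([#6])[#6] describes a trivalent nitrogen with one H, bonded to two carbons — a secondary amine.
The molecule carries an N-methylamino group (-NHCH3), whose atoms satisfy every constraint of the query, so the pattern matches.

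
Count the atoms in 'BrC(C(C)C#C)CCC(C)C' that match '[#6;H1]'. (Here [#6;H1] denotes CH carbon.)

The query [#6;H1] means: any carbon bearing exactly one hydrogen.
Check the 11 heavy atoms by environment: 2× C (H2) → no; 4× C (H1) → match; 3× C (H3) → no; 1× C (H0) → no; 1× Br (H0) → no.
That gives 4 matching atoms.

4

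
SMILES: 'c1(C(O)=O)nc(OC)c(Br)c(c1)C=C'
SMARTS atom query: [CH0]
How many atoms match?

The query [CH0] means: aliphatic carbon with no attached hydrogen.
Check the 14 heavy atoms by environment: 1× n (aromatic, H0) → no; 4× c (aromatic, H0) → no; 1× c (aromatic, H1) → no; 2× O (H0) → no; 1× C (H3) → no; 1× Br (H0) → no; 1× C (H1) → no; 1× C (H2) → no; 1× C (H0) → match; 1× O (H1) → no.
That gives 1 matching atom.

1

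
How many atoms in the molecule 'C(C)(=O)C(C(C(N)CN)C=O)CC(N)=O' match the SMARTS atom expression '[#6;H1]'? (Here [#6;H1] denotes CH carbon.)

The query [#6;H1] means: any carbon bearing exactly one hydrogen.
Check the 15 heavy atoms by environment: 2× C (H2) → no; 4× C (H1) → match; 3× O (H0) → no; 3× N (H2) → no; 2× C (H0) → no; 1× C (H3) → no.
That gives 4 matching atoms.

4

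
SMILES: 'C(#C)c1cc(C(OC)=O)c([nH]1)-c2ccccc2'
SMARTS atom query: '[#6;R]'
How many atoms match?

10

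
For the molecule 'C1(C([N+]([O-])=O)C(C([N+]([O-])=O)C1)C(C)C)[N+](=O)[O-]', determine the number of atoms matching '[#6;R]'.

5

The query [#6;R] means: carbon that is part of a ring.
Check the 17 heavy atoms by environment: 5× C (in 5-ring) → match; 3× N (charge +1, acyclic) → no; 3× O (charge -1, acyclic) → no; 3× O (acyclic) → no; 3× C (acyclic) → no.
That gives 5 matching atoms.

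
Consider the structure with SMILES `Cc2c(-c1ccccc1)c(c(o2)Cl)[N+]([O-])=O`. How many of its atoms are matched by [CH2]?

The query [CH2] means: aliphatic carbon with exactly two hydrogens.
Check the 16 heavy atoms by environment: 1× o (aromatic, H0) → no; 5× c (aromatic, H0) → no; 1× C (H3) → no; 5× c (aromatic, H1) → no; 1× Cl (H0) → no; 1× N (charge +1, H0) → no; 1× O (charge -1, H0) → no; 1× O (H0) → no.
No environment satisfies the query, so 0 matching atoms.

0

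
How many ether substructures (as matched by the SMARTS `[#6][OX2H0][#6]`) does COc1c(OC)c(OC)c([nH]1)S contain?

[#6][OX2H0][#6] is the SMARTS for an ether: an aliphatic oxygen bridging two carbons with no H on the oxygen.
The molecule carries 3 separate instances of a methoxy ether (-OCH3) meeting every constraint; each maps to a distinct set of atoms, giving 3 matches.

3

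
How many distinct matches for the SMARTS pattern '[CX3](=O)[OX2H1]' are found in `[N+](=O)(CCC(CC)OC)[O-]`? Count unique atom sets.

[CX3](=O)[OX2H1] is the SMARTS for a carboxylic acid: an sp2 carbon double-bonded to O and single-bonded to an -OH oxygen.
No fragment in the molecule satisfies every constraint, giving 0 matches.

0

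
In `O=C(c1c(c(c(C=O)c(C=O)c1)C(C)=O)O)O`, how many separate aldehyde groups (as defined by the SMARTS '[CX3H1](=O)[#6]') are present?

2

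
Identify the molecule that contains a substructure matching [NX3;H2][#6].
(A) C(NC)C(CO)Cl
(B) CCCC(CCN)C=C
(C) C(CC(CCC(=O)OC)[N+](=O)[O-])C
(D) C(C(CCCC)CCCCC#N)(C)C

B

[NX3;H2][#6] describes a trivalent nitrogen with two H attached to carbon (a primary amine).
(A) has an N-methylamino group (-NHCH3) but the nitrogen bears two carbons and only one H (H1), not H2.
(B) contains a primary amino group (-NH2), which satisfies every atom and bond constraint.
(C) has a nitro group (-[N+](=O)[O-]) but the nitrogen is [N+] with no H, not NX3H2.
(D) has a nitrile (-C#N) but the nitrogen is NX1 (triple-bonded), not NX3 with two H.
So the answer is (B).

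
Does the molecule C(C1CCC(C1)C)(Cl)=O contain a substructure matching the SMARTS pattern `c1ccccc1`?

No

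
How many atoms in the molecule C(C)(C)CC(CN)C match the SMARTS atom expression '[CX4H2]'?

2

Check the 8 heavy atoms by environment: 2× C (H2, X4) → match; 2× C (H1, X4) → no; 1× N (H2, X3) → no; 3× C (H3, X4) → no.
That gives 2 matching atoms.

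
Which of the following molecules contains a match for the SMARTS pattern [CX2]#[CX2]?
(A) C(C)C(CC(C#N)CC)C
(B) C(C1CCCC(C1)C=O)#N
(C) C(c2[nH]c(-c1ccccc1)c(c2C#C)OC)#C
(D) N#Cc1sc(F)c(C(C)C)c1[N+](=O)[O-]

C

[CX2]#[CX2] describes a carbon-carbon triple bond (an alkyne).
(A) has a nitrile (-C#N) but the triple bond is C#N, not C#C.
(B) has a nitrile (-C#N) but the triple bond is C#N, not C#C.
(C) contains an ethynyl group (-C#CH), which satisfies every atom and bond constraint.
(D) has a nitrile (-C#N) but the triple bond is C#N, not C#C.
So the answer is (C).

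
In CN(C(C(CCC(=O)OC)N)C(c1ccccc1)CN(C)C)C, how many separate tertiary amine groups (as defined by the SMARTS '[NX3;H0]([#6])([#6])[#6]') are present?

2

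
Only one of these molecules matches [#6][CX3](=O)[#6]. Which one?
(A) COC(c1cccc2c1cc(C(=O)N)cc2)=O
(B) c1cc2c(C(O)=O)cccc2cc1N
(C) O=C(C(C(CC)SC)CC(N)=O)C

[#6][CX3](=O)[#6] describes a carbonyl carbon (no H) flanked by two carbons (a ketone).
(A) has a primary amide (-C(=O)NH2) but one neighbour of the carbonyl carbon is N, not C.
(B) has a carboxylic acid group (-C(=O)OH) but one neighbour of the carbonyl carbon is O, not C.
(C) contains an acetyl/ketone group (-C(=O)CH3), which satisfies every atom and bond constraint.
So the answer is (C).

C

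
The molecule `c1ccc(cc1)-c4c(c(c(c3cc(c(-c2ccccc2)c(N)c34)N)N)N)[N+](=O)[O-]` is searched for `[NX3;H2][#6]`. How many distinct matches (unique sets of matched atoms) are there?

[NX3;H2][#6] is the SMARTS for a primary amine: a trivalent nitrogen with two H attached to carbon.
The molecule carries 4 separate instances of a primary amino group (-NH2) meeting every constraint; each maps to a distinct set of atoms, giving 4 matches.

4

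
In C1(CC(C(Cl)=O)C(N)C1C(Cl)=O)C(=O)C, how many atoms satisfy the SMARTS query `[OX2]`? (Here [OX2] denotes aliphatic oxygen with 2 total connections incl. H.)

0

The query [OX2] means: aliphatic oxygen with two total connections — ether, hydroxyl, or ester single-bond O.
Check the 15 heavy atoms by environment: 6× C (X4) → no; 3× C (X3) → no; 3× O (X1) → no; 2× Cl (X1) → no; 1× N (X3) → no.
No environment satisfies the query, so 0 matching atoms.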